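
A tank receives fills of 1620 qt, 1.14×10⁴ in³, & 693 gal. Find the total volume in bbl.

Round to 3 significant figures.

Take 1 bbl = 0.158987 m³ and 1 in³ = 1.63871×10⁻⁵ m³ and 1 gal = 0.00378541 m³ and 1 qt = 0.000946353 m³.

27.3 bbl

1620 qt × 0.000946353 = 1.53309 m³
1.14×10⁴ in³ × 1.63871×10⁻⁵ = 0.186813 m³
693 gal × 0.00378541 = 2.62329 m³
Sum: 1.53309 + 0.186813 + 2.62329 = 4.34319 m³
In bbl: 4.34319 / 0.158987 = 27.3179 bbl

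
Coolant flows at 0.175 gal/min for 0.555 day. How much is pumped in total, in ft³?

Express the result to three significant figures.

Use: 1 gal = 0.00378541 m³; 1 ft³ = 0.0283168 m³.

0.175 gal/min → 1.10408×10⁻⁵ m³/s
0.555 day → 47952 s
V = Q × t = 1.10408×10⁻⁵ × 47952 = 0.529428 m³
In ft³: 0.529428 / 0.0283168 = 18.6966 ft³

18.7 ft³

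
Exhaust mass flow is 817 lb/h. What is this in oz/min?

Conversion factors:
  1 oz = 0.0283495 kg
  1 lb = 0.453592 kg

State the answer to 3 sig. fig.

817 lb/h × 0.453592 kg/lb ÷ 3600 s/h = 0.10294 kg/s
0.10294 kg/s ÷ 0.0283495 kg/oz × 60 s/min = 217.866 oz/min

218 oz/min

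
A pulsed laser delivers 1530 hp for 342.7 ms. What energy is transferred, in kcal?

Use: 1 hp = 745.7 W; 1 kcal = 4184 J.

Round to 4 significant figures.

1530 hp × 745.7 = 1.14092×10⁶ W
342.7 ms × 0.001 = 0.3427 s
E = P × t = 1.14092×10⁶ W × 0.3427 s = 390993 J
390993 J ÷ (4184 J/kcal) = 93.4496 kcal

93.45 kcal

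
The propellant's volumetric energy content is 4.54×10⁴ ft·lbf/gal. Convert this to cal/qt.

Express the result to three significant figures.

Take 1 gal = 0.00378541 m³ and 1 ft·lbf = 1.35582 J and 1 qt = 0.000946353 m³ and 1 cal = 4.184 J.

4.54×10⁴ ft·lbf/gal × 1.35582 J/ft·lbf ÷ 0.00378541 m³/gal = 1.62609×10⁷ J/m³
1.62609×10⁷ J/m³ ÷ 4.184 J/cal × 0.000946353 m³/qt = 3677.95 cal/qt

3680 cal/qt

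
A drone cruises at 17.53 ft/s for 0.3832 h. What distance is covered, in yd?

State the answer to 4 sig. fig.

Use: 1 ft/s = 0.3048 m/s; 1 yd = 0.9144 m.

8061 yd

17.53 ft/s × 0.3048 → 5.34314 m/s
0.3832 h × 3600 → 1379.52 s
d = v × t = 5.34314 m/s × 1379.52 s = 7370.97 m
7370.97 m ÷ (0.9144 m/yd) = 8060.99 yd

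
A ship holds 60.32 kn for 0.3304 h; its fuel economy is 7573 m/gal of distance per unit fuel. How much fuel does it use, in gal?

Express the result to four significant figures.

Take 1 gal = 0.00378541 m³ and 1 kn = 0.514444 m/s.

4.874 gal

60.32 kn → 31.0313 m/s
0.3304 h → 1189.44 s
d = v × t = 31.0313 × 1189.44 = 36909.9 m
7573 m/gal → 2.00058×10⁶ m/m³
V = d / (distance per unit fuel) = 36909.9 / 2.00058×10⁶ = 0.0184496 m³
In gal: 0.0184496 / 0.00378541 = 4.87387 gal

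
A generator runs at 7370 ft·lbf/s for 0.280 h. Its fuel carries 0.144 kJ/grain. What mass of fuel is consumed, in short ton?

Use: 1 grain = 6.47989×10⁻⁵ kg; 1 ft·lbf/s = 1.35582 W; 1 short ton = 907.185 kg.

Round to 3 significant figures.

7370 ft·lbf/s → 9992.39 W
0.280 h → 1008 s
E = P × t = 9992.39 × 1008 = 1.00723×10⁷ J
0.144 kJ/grain → 2.22226×10⁶ J/kg
m = E / e_s = 1.00723×10⁷ / 2.22226×10⁶ = 4.53246 kg
In short ton: 4.53246 / 907.185 = 0.00499618 short ton

0.00500 short ton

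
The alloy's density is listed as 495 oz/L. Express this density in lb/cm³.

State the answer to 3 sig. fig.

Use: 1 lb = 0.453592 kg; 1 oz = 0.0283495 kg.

0.0309 lb/cm³

495 oz/L × 0.0283495 kg/oz ÷ 0.001 m³/L = 14033 kg/m³
14033 kg/m³ ÷ 0.453592 kg/lb × 10⁻⁶ m³/cm³ = 0.0309375 lb/cm³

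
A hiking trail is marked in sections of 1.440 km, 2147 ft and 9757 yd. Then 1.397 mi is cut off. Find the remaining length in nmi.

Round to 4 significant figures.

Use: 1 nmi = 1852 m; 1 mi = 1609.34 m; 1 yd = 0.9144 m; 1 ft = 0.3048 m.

4.734 nmi

1.440 km × 1000 = 1440 m
2147 ft × 0.3048 = 654.406 m
9757 yd × 0.9144 = 8921.8 m
1.397 mi × 1609.34 = 2248.25 m
Sum: 1440 + 654.406 + 8921.8 − 2248.25 = 8767.96 m
In nmi: 8767.96 / 1852 = 4.73432 nmi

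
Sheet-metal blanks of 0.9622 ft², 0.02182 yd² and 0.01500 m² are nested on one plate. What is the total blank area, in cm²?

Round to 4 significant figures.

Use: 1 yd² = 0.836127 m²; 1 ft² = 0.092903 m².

1226 cm²

0.9622 ft² × 0.092903 = 0.0893913 m²
0.02182 yd² × 0.836127 = 0.0182443 m²
0.01500 m² (already m²)
Sum: 0.0893913 + 0.0182443 + 0.015 = 0.122636 m²
In cm²: 0.122636 / 0.0001 = 1226.36 cm²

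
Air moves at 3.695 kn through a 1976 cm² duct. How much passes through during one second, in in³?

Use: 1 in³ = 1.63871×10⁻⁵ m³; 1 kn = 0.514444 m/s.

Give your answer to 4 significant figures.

2.292×10⁴ in³

3.695 kn × 0.514444 → 1.90087 m/s
1976 cm² × 0.0001 → 0.1976 m²
V = v × A × t = 1.90087 m/s × 0.1976 m² × 1 s = 0.375612 m³
0.375612 m³ ÷ (1.63871×10⁻⁵ m³/in³) = 22921.2 in³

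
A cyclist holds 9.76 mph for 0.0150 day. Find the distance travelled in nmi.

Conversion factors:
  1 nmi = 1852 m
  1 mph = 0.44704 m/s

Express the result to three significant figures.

3.05 nmi

9.76 mph × 0.44704 → 4.36311 m/s
0.0150 day × 86400 → 1296 s
d = v × t = 4.36311 m/s × 1296 s = 5654.59 m
5654.59 m ÷ (1852 m/nmi) = 3.05323 nmi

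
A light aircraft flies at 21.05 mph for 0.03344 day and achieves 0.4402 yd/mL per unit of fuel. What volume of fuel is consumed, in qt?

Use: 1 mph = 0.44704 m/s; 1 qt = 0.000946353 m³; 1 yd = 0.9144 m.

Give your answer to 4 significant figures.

71.37 qt

21.05 mph → 9.41019 m/s
0.03344 day → 2889.22 s
d = v × t = 9.41019 × 2889.22 = 27188.1 m
0.4402 yd/mL → 402519 m/m³
V = d / (distance per unit fuel) = 27188.1 / 402519 = 0.0675449 m³
In qt: 0.0675449 / 0.000946353 = 71.3739 qt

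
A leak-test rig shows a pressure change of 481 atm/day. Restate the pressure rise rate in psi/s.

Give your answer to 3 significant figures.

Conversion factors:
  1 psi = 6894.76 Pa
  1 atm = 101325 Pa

0.0818 psi/s

481 atm/day × 101325 Pa/atm ÷ 86400 s/day = 564.089 Pa/s
564.089 Pa/s ÷ 6894.76 Pa/psi = 0.0818142 psi/s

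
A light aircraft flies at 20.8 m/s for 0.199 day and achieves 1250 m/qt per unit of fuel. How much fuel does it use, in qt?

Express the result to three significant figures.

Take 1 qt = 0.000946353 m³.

0.199 day → 17193.6 s
d = v × t = 20.8 × 17193.6 = 357627 m
1250 m/qt → 1.32086×10⁶ m/m³
V = d / (distance per unit fuel) = 357627 / 1.32086×10⁶ = 0.270753 m³
In qt: 0.270753 / 0.000946353 = 286.101 qt

286 qt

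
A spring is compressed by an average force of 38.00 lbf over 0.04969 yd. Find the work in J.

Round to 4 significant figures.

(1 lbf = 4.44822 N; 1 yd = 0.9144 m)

38.00 lbf × 4.44822 = 169.032 N
0.04969 yd × 0.9144 = 0.0454365 m
W = F × d = 169.032 N × 0.0454365 m = 7.68022 J

7.680 J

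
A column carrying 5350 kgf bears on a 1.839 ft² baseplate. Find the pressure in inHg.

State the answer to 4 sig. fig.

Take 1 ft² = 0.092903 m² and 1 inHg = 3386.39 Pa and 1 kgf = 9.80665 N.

90.68 inHg

5350 kgf × 9.80665 = 52465.6 N
1.839 ft² × 0.092903 = 0.170849 m²
P = F / A = 52465.6 N / 0.170849 m² = 307088 Pa
307088 Pa ÷ (3386.39 Pa/inHg) = 90.683 inHg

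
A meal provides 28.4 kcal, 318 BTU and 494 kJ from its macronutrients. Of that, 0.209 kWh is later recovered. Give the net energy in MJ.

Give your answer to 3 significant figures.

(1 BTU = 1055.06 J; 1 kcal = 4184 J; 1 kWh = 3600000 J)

28.4 kcal × 4184 = 118826 J
318 BTU × 1055.06 = 335509 J
494 kJ × 1000 = 494000 J
0.209 kWh × 3600000 = 752400 J
Net: 118826 + 335509 + 494000 − 752400 = 195935 J
In MJ: 195935 / 1000000 = 0.195935 MJ

0.196 MJ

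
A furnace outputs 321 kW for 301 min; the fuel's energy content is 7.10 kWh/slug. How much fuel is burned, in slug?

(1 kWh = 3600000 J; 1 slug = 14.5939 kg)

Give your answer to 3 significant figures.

321 kW → 321000 W
301 min → 18060 s
E = P × t = 321000 × 18060 = 5.79726×10⁹ J
7.10 kWh/slug → 1.75142×10⁶ J/kg
m = E / e_s = 5.79726×10⁹ / 1.75142×10⁶ = 3310.03 kg
In slug: 3310.03 / 14.5939 = 226.809 slug

227 slug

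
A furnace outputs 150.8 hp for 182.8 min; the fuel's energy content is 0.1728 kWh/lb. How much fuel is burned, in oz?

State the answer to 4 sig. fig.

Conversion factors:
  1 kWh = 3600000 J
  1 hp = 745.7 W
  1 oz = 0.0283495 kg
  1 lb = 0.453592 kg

150.8 hp → 112452 W
182.8 min → 10968 s
E = P × t = 112452 × 10968 = 1.23337×10⁹ J
0.1728 kWh/lb → 1.37145×10⁶ J/kg
m = E / e_s = 1.23337×10⁹ / 1.37145×10⁶ = 899.318 kg
In oz: 899.318 / 0.0283495 = 31722.5 oz

3.172×10⁴ oz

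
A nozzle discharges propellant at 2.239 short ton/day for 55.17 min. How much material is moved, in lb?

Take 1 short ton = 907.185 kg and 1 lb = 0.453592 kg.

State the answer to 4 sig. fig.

2.239 short ton/day → 0.0235091 kg/s
55.17 min → 3310.2 s
m = ṁ × t = 0.0235091 × 3310.2 = 77.8198 kg
In lb: 77.8198 / 0.453592 = 171.563 lb

171.6 lb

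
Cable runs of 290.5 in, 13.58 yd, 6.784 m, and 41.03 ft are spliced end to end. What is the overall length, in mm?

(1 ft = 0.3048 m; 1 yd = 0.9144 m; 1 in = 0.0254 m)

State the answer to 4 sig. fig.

290.5 in × 0.0254 = 7.3787 m
13.58 yd × 0.9144 = 12.4176 m
6.784 m (already m)
41.03 ft × 0.3048 = 12.5059 m
Total: 7.3787 + 12.4176 + 6.784 + 12.5059 = 39.0862 m
In mm: 39.0862 / 0.001 = 39086.2 mm

3.909×10⁴ mm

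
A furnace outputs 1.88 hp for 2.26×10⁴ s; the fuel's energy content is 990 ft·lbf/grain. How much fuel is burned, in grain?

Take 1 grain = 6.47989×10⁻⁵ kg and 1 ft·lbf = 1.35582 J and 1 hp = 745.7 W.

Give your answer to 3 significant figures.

2.36×10⁴ grain

1.88 hp → 1401.92 W
E = P × t = 1401.92 × 22600 = 3.16834×10⁷ J
990 ft·lbf/grain → 2.07143×10⁷ J/kg
m = E / e_s = 3.16834×10⁷ / 2.07143×10⁷ = 1.52954 kg
In grain: 1.52954 / 6.47989×10⁻⁵ = 23604.4 grain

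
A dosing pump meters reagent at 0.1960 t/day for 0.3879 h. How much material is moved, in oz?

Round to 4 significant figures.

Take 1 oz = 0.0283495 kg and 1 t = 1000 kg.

111.7 oz

0.1960 t/day → 0.00226852 kg/s
0.3879 h → 1396.44 s
m = ṁ × t = 0.00226852 × 1396.44 = 3.16785 kg
In oz: 3.16785 / 0.0283495 = 111.743 oz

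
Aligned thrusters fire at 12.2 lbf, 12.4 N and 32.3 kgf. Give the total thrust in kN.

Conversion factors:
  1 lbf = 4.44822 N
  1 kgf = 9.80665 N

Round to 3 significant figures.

0.383 kN

12.2 lbf × 4.44822 = 54.2683 N
12.4 N (already N)
32.3 kgf × 9.80665 = 316.755 N
Total: 54.2683 + 12.4 + 316.755 = 383.423 N
In kN: 383.423 / 1000 = 0.383423 kN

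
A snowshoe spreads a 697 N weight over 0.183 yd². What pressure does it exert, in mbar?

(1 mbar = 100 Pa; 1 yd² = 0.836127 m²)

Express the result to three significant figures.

0.183 yd² × 0.836127 = 0.153011 m²
P = F / A = 697 N / 0.153011 m² = 4555.23 Pa
4555.23 Pa ÷ (100 Pa/mbar) = 45.5523 mbar

45.6 mbar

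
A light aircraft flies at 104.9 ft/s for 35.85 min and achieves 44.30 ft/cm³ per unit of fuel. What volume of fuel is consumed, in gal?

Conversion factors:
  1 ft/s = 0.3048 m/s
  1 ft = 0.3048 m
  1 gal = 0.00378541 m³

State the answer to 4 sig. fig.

1.346 gal

104.9 ft/s → 31.9735 m/s
35.85 min → 2151 s
d = v × t = 31.9735 × 2151 = 68775 m
44.30 ft/cm³ → 1.35026×10⁷ m/m³
V = d / (distance per unit fuel) = 68775 / 1.35026×10⁷ = 0.00509346 m³
In gal: 0.00509346 / 0.00378541 = 1.34555 gal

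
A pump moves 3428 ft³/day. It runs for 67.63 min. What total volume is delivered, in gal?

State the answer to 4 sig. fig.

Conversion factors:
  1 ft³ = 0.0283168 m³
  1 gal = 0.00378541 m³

1204 gal

3428 ft³/day → 0.0011235 m³/s
67.63 min → 4057.8 s
V = Q × t = 0.0011235 × 4057.8 = 4.55894 m³
In gal: 4.55894 / 0.00378541 = 1204.35 gal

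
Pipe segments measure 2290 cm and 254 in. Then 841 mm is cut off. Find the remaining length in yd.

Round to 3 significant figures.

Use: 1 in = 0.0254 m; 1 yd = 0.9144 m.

2290 cm × 0.01 → 22.9 m
254 in × 0.0254 → 6.4516 m
841 mm × 0.001 → 0.841 m
Net: 22.9 + 6.4516 − 0.841 = 28.5106 m
In yd: 28.5106 / 0.9144 = 31.1796 yd

31.2 yd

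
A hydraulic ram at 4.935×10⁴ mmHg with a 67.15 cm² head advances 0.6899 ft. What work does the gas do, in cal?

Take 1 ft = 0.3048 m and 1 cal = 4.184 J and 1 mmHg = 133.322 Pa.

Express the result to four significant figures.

2220 cal

4.935×10⁴ mmHg → 6.57944×10⁶ Pa
67.15 cm² → 0.006715 m²
F = P × A = 6.57944×10⁶ × 0.006715 = 44180.9 N
0.6899 ft → 0.210282 m
W = F × d = 44180.9 × 0.210282 = 9290.45 J
In cal: 9290.45 / 4.184 = 2220.47 cal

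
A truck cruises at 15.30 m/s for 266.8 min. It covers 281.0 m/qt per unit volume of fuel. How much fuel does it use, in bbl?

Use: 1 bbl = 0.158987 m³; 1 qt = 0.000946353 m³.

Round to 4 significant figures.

266.8 min → 16008 s
d = v × t = 15.3 × 16008 = 244922 m
281.0 m/qt → 296929 m/m³
V = d / (distance per unit fuel) = 244922 / 296929 = 0.82485 m³
In bbl: 0.82485 / 0.158987 = 5.18816 bbl

5.188 bbl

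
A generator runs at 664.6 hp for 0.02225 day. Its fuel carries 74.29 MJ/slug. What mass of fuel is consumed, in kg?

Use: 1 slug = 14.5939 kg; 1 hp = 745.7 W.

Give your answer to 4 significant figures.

664.6 hp → 495592 W
0.02225 day → 1922.4 s
E = P × t = 495592 × 1922.4 = 9.52726×10⁸ J
74.29 MJ/slug → 5.09048×10⁶ J/kg
m = E / e_s = 9.52726×10⁸ / 5.09048×10⁶ = 187.158 kg

187.2 kg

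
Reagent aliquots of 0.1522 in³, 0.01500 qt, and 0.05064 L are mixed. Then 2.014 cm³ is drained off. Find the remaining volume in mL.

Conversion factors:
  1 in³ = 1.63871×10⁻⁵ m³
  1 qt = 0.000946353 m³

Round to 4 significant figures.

65.32 mL

0.1522 in³ × 1.63871×10⁻⁵ = 2.49412×10⁻⁶ m³
0.01500 qt × 0.000946353 = 1.41953×10⁻⁵ m³
0.05064 L × 0.001 = 5.064×10⁻⁵ m³
2.014 cm³ × 10⁻⁶ = 2.014×10⁻⁶ m³
Result: 2.49412×10⁻⁶ + 1.41953×10⁻⁵ + 5.064×10⁻⁵ − 2.014×10⁻⁶ = 6.53154×10⁻⁵ m³
In mL: 6.53154×10⁻⁵ / 10⁻⁶ = 65.3154 mL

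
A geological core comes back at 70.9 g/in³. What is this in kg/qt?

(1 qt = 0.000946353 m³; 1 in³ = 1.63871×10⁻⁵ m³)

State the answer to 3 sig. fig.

4.09 kg/qt

70.9 g/in³ × 0.001 kg/g ÷ 1.63871×10⁻⁵ m³/in³ = 4326.57 kg/m³
4326.57 kg/m³ × 0.000946353 m³/qt = 4.09446 kg/qt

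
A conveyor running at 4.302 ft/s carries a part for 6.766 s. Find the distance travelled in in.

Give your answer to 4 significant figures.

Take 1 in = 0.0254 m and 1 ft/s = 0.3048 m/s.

349.3 in

4.302 ft/s × 0.3048 → 1.31125 m/s
d = v × t = 1.31125 m/s × 6.766 s = 8.87192 m
8.87192 m ÷ (0.0254 m/in) = 349.288 in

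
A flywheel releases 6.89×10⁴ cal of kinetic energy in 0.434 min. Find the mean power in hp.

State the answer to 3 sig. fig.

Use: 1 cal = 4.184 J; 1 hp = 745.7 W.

6.89×10⁴ cal × 4.184 → 288278 J
0.434 min × 60 → 26.04 s
P = E / t = 288278 J / 26.04 s = 11070.6 W
11070.6 W ÷ (745.7 W/hp) = 14.8459 hp

14.8 hp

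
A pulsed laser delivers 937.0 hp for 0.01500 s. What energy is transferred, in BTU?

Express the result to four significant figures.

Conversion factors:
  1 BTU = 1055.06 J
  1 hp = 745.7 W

9.934 BTU

937.0 hp × 745.7 = 698721 W
E = P × t = 698721 W × 0.015 s = 10480.8 J
10480.8 J ÷ (1055.06 J/BTU) = 9.93384 BTU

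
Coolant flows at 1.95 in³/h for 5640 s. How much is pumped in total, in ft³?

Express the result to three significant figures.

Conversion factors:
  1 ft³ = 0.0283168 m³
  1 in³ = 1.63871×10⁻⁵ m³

1.95 in³/h → 8.87635×10⁻⁹ m³/s
V = Q × t = 8.87635×10⁻⁹ × 5640 = 5.00626×10⁻⁵ m³
In ft³: 5.00626×10⁻⁵ / 0.0283168 = 0.00176795 ft³

0.00177 ft³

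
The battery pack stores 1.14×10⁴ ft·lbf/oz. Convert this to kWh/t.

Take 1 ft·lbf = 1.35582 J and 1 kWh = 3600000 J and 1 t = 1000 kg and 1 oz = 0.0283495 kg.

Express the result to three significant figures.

1.14×10⁴ ft·lbf/oz × 1.35582 J/ft·lbf ÷ 0.0283495 kg/oz = 545207 J/kg
545207 J/kg ÷ 3600000 J/kWh × 1000 kg/t = 151.446 kWh/t

151 kWh/t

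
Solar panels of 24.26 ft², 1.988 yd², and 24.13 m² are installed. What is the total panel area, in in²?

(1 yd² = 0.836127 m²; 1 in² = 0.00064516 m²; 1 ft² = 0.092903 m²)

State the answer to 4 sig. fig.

24.26 ft² × 0.092903 = 2.25383 m²
1.988 yd² × 0.836127 = 1.66222 m²
24.13 m² (already m²)
Sum: 2.25383 + 1.66222 + 24.13 = 28.046 m²
In in²: 28.046 / 0.00064516 = 43471.4 in²

4.347×10⁴ in²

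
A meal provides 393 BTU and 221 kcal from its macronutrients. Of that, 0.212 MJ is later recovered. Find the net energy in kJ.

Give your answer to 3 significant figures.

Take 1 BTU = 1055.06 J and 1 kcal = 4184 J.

1130 kJ

393 BTU × 1055.06 → 414639 J
221 kcal × 4184 → 924664 J
0.212 MJ × 1000000 → 212000 J
Sum: 414639 + 924664 − 212000 = 1.1273×10⁶ J
In kJ: 1.1273×10⁶ / 1000 = 1127.3 kJ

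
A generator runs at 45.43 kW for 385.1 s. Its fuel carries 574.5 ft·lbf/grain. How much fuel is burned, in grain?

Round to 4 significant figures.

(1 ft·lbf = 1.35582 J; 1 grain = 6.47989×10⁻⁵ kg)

45.43 kW → 45430 W
E = P × t = 45430 × 385.1 = 1.74951×10⁷ J
574.5 ft·lbf/grain → 1.20206×10⁷ J/kg
m = E / e_s = 1.74951×10⁷ / 1.20206×10⁷ = 1.45543 kg
In grain: 1.45543 / 6.47989×10⁻⁵ = 22460.7 grain

2.246×10⁴ grain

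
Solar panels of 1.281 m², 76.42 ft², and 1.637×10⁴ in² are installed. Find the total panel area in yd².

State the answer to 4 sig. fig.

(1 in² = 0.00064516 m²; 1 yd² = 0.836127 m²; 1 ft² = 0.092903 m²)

22.65 yd²

1.281 m² (already m²)
76.42 ft² × 0.092903 → 7.09965 m²
1.637×10⁴ in² × 0.00064516 → 10.5613 m²
Sum: 1.281 + 7.09965 + 10.5613 = 18.9419 m²
In yd²: 18.9419 / 0.836127 = 22.6543 yd²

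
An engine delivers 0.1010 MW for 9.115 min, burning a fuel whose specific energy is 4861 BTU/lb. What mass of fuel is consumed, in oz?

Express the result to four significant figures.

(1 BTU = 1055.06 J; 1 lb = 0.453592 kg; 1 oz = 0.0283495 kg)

0.1010 MW → 101000 W
9.115 min → 546.9 s
E = P × t = 101000 × 546.9 = 5.52369×10⁷ J
4861 BTU/lb → 1.13067×10⁷ J/kg
m = E / e_s = 5.52369×10⁷ / 1.13067×10⁷ = 4.88532 kg
In oz: 4.88532 / 0.0283495 = 172.325 oz

172.3 oz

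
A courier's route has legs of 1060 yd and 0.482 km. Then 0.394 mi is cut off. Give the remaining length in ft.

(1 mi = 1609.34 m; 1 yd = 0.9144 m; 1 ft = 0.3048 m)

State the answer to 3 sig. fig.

1060 yd × 0.9144 = 969.264 m
0.482 km × 1000 = 482 m
0.394 mi × 1609.34 = 634.08 m
Result: 969.264 + 482 − 634.08 = 817.184 m
In ft: 817.184 / 0.3048 = 2681.05 ft

2680 ft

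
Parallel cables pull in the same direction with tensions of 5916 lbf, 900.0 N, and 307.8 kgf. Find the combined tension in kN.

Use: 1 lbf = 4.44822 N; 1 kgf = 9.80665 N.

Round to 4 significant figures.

5916 lbf × 4.44822 = 26315.7 N
900.0 N (already N)
307.8 kgf × 9.80665 = 3018.49 N
Total: 26315.7 + 900 + 3018.49 = 30234.2 N
In kN: 30234.2 / 1000 = 30.2342 kN

30.23 kN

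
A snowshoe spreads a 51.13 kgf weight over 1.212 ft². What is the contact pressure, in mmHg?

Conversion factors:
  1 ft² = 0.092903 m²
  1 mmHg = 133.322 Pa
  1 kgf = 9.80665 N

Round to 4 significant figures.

33.40 mmHg

51.13 kgf × 9.80665 = 501.414 N
1.212 ft² × 0.092903 = 0.112598 m²
P = F / A = 501.414 N / 0.112598 m² = 4453.13 Pa
4453.13 Pa ÷ (133.322 Pa/mmHg) = 33.4013 mmHg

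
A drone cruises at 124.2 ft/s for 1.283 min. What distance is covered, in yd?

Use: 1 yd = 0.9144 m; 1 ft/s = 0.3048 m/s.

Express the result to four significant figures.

124.2 ft/s × 0.3048 = 37.8562 m/s
1.283 min × 60 = 76.98 s
d = v × t = 37.8562 m/s × 76.98 s = 2914.17 m
2914.17 m ÷ (0.9144 m/yd) = 3186.98 yd

3187 yd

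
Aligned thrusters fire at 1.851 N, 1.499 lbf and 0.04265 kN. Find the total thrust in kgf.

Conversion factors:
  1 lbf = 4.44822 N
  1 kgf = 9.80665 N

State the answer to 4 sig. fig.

5.218 kgf

1.851 N (already N)
1.499 lbf × 4.44822 = 6.66788 N
0.04265 kN × 1000 = 42.65 N
Total: 1.851 + 6.66788 + 42.65 = 51.1689 N
In kgf: 51.1689 / 9.80665 = 5.21778 kgf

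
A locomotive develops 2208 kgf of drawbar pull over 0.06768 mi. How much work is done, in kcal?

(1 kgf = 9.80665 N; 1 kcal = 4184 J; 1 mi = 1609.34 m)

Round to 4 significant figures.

2208 kgf × 9.80665 → 21653.1 N
0.06768 mi × 1609.34 → 108.92 m
W = F × d = 21653.1 N × 108.92 m = 2.35846×10⁶ J
2.35846×10⁶ J ÷ (4184 J/kcal) = 563.685 kcal

563.7 kcal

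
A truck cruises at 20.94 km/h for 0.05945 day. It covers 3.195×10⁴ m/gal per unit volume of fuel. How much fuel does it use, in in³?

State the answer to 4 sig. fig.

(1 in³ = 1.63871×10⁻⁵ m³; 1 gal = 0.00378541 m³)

216.0 in³

20.94 km/h → 5.81667 m/s
0.05945 day → 5136.48 s
d = v × t = 5.81667 × 5136.48 = 29877.2 m
3.195×10⁴ m/gal → 8.4403×10⁶ m/m³
V = d / (distance per unit fuel) = 29877.2 / 8.4403×10⁶ = 0.00353983 m³
In in³: 0.00353983 / 1.63871×10⁻⁵ = 216.013 in³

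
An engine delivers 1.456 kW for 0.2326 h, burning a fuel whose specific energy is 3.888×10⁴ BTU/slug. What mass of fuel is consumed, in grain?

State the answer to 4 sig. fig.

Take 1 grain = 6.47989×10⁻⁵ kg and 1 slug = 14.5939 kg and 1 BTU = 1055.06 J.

1.456 kW → 1456 W
0.2326 h → 837.36 s
E = P × t = 1456 × 837.36 = 1.2192×10⁶ J
3.888×10⁴ BTU/slug → 2.81081×10⁶ J/kg
m = E / e_s = 1.2192×10⁶ / 2.81081×10⁶ = 0.433754 kg
In grain: 0.433754 / 6.47989×10⁻⁵ = 6693.85 grain

6694 grain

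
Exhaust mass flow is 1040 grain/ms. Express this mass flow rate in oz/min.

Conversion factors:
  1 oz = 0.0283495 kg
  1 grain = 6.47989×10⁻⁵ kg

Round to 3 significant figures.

1040 grain/ms × 6.47989×10⁻⁵ kg/grain ÷ 0.001 s/ms = 67.3909 kg/s
67.3909 kg/s ÷ 0.0283495 kg/oz × 60 s/min = 142629 oz/min

1.43×10⁵ oz/min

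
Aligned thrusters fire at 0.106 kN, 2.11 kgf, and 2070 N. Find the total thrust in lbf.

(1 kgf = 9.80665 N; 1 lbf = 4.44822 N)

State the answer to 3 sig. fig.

0.106 kN × 1000 → 106 N
2.11 kgf × 9.80665 → 20.692 N
2070 N (already N)
Combined: 106 + 20.692 + 2070 = 2196.69 N
In lbf: 2196.69 / 4.44822 = 493.836 lbf

494 lbf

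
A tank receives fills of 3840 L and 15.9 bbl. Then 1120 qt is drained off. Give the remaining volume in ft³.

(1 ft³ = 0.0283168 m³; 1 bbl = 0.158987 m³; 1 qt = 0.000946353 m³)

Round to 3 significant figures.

187 ft³

3840 L × 0.001 = 3.84 m³
15.9 bbl × 0.158987 = 2.52789 m³
1120 qt × 0.000946353 = 1.05992 m³
Sum: 3.84 + 2.52789 − 1.05992 = 5.30797 m³
In ft³: 5.30797 / 0.0283168 = 187.449 ft³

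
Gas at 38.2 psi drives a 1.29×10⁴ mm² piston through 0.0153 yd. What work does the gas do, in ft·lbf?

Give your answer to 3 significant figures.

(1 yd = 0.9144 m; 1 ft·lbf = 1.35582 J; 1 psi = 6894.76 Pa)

38.2 psi → 263380 Pa
1.29×10⁴ mm² → 0.0129 m²
F = P × A = 263380 × 0.0129 = 3397.6 N
0.0153 yd → 0.0139903 m
W = F × d = 3397.6 × 0.0139903 = 47.5334 J
In ft·lbf: 47.5334 / 1.35582 = 35.0588 ft·lbf

35.1 ft·lbf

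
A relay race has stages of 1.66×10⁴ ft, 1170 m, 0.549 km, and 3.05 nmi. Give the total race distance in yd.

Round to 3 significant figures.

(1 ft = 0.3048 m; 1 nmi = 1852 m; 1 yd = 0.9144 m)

1.66×10⁴ ft × 0.3048 → 5059.68 m
1170 m (already m)
0.549 km × 1000 → 549 m
3.05 nmi × 1852 → 5648.6 m
Sum: 5059.68 + 1170 + 549 + 5648.6 = 12427.3 m
In yd: 12427.3 / 0.9144 = 13590.7 yd

1.36×10⁴ yd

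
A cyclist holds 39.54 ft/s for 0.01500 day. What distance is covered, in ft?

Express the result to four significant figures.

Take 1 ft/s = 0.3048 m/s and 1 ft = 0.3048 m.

5.124×10⁴ ft

39.54 ft/s × 0.3048 → 12.0518 m/s
0.01500 day × 86400 → 1296 s
d = v × t = 12.0518 m/s × 1296 s = 15619.1 m
15619.1 m ÷ (0.3048 m/ft) = 51243.8 ft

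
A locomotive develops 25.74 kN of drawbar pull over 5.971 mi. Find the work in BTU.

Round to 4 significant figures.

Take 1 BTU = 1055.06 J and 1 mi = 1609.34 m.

2.344×10⁵ BTU

25.74 kN × 1000 → 25740 N
5.971 mi × 1609.34 → 9609.37 m
W = F × d = 25740 N × 9609.37 m = 2.47345×10⁸ J
2.47345×10⁸ J ÷ (1055.06 J/BTU) = 234437 BTU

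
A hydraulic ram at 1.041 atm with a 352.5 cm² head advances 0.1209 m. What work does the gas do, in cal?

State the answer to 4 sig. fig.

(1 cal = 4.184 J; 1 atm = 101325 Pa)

107.4 cal

1.041 atm → 105479 Pa
352.5 cm² → 0.03525 m²
F = P × A = 105479 × 0.03525 = 3718.13 N
W = F × d = 3718.13 × 0.1209 = 449.522 J
In cal: 449.522 / 4.184 = 107.438 cal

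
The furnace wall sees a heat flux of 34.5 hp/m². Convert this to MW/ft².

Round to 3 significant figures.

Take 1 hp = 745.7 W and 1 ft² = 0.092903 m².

0.00239 MW/ft²

34.5 hp/m² × 745.7 W/hp = 25726.6 W/m²
25726.6 W/m² ÷ 1000000 W/MW × 0.092903 m²/ft² = 0.00239008 MW/ft²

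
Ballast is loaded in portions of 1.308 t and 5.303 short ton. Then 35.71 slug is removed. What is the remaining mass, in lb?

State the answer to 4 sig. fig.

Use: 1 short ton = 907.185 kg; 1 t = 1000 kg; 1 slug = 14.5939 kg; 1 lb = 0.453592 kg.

1.234×10⁴ lb

1.308 t × 1000 → 1308 kg
5.303 short ton × 907.185 → 4810.8 kg
35.71 slug × 14.5939 → 521.148 kg
Sum: 1308 + 4810.8 − 521.148 = 5597.65 kg
In lb: 5597.65 / 0.453592 = 12340.7 lb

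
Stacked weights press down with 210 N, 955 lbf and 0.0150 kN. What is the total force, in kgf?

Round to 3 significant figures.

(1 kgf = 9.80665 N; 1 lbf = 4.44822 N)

210 N (already N)
955 lbf × 4.44822 = 4248.05 N
0.0150 kN × 1000 = 15 N
Sum: 210 + 4248.05 + 15 = 4473.05 N
In kgf: 4473.05 / 9.80665 = 456.124 kgf

456 kgf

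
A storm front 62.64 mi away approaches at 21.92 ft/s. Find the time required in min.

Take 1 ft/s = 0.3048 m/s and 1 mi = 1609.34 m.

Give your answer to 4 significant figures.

251.5 min

62.64 mi × 1609.34 → 100809 m
21.92 ft/s × 0.3048 → 6.68122 m/s
t = d / v = 100809 m / 6.68122 m/s = 15088.4 s
15088.4 s ÷ (60 s/min) = 251.473 min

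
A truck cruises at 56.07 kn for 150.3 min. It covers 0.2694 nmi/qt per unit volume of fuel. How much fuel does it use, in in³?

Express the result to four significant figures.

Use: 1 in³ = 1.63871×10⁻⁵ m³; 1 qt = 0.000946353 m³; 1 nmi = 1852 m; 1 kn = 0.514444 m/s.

3.011×10⁴ in³

56.07 kn → 28.8449 m/s
150.3 min → 9018 s
d = v × t = 28.8449 × 9018 = 260123 m
0.2694 nmi/qt → 527212 m/m³
V = d / (distance per unit fuel) = 260123 / 527212 = 0.493394 m³
In in³: 0.493394 / 1.63871×10⁻⁵ = 30108.7 in³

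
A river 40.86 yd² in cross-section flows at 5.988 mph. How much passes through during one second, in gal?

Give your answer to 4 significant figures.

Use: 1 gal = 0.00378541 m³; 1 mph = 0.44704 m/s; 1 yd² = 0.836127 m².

5.988 mph × 0.44704 = 2.67688 m/s
40.86 yd² × 0.836127 = 34.1641 m²
V = v × A × t = 2.67688 m/s × 34.1641 m² × 1 s = 91.4532 m³
91.4532 m³ ÷ (0.00378541 m³/gal) = 24159.4 gal

2.416×10⁴ gal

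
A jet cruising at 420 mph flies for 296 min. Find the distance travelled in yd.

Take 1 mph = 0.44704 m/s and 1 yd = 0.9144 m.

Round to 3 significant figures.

420 mph × 0.44704 → 187.757 m/s
296 min × 60 → 17760 s
d = v × t = 187.757 m/s × 17760 s = 3.33456×10⁶ m
3.33456×10⁶ m ÷ (0.9144 m/yd) = 3.64672×10⁶ yd

3.65×10⁶ yd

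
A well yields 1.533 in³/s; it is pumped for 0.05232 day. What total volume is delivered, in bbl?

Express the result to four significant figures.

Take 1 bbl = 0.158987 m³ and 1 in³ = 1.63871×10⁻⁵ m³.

1.533 in³/s → 2.51214×10⁻⁵ m³/s
0.05232 day → 4520.45 s
V = Q × t = 2.51214×10⁻⁵ × 4520.45 = 0.11356 m³
In bbl: 0.11356 / 0.158987 = 0.714272 bbl

0.7143 bbl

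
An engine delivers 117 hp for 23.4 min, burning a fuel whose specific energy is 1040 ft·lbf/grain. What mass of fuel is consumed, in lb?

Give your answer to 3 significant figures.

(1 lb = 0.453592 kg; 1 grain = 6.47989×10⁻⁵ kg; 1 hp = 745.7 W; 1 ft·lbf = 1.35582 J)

117 hp → 87246.9 W
23.4 min → 1404 s
E = P × t = 87246.9 × 1404 = 1.22495×10⁸ J
1040 ft·lbf/grain → 2.17604×10⁷ J/kg
m = E / e_s = 1.22495×10⁸ / 2.17604×10⁷ = 5.62926 kg
In lb: 5.62926 / 0.453592 = 12.4104 lb

12.4 lb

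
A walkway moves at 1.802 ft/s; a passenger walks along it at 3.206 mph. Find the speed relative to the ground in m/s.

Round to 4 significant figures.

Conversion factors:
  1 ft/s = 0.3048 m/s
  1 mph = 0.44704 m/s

1.802 ft/s × 0.3048 = 0.54925 m/s
3.206 mph × 0.44704 = 1.43321 m/s
Total: 0.54925 + 1.43321 = 1.98246 m/s

1.982 m/s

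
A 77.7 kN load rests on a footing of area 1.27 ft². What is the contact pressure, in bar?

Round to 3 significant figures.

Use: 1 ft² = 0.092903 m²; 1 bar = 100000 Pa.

6.59 bar

77.7 kN × 1000 → 77700 N
1.27 ft² × 0.092903 → 0.117987 m²
P = F / A = 77700 N / 0.117987 m² = 658547 Pa
658547 Pa ÷ (100000 Pa/bar) = 6.58547 bar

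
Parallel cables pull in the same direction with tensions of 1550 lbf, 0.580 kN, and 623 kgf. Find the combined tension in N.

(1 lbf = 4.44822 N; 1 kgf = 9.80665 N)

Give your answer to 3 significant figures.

1550 lbf × 4.44822 = 6894.74 N
0.580 kN × 1000 = 580 N
623 kgf × 9.80665 = 6109.54 N
Combined: 6894.74 + 580 + 6109.54 = 13584.3 N

1.36×10⁴ N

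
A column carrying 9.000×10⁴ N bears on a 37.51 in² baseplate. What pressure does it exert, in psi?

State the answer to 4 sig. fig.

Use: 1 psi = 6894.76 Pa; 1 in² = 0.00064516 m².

37.51 in² × 0.00064516 = 0.0242 m²
P = F / A = 90000 N / 0.0242 m² = 3.71901×10⁶ Pa
3.71901×10⁶ Pa ÷ (6894.76 Pa/psi) = 539.397 psi

539.4 psi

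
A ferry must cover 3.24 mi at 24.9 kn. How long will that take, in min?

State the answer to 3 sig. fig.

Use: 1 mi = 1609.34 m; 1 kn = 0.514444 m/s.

6.78 min

3.24 mi × 1609.34 = 5214.26 m
24.9 kn × 0.514444 = 12.8097 m/s
t = d / v = 5214.26 m / 12.8097 m/s = 407.056 s
407.056 s ÷ (60 s/min) = 6.78427 min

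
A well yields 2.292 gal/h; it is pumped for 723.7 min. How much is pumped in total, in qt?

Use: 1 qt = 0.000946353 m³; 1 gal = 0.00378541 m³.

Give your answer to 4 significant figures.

2.292 gal/h → 2.41004×10⁻⁶ m³/s
723.7 min → 43422 s
V = Q × t = 2.41004×10⁻⁶ × 43422 = 0.104649 m³
In qt: 0.104649 / 0.000946353 = 110.581 qt

110.6 qt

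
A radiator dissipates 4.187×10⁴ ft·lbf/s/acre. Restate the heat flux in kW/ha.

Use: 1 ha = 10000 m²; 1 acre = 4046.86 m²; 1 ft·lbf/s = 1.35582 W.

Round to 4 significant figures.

140.3 kW/ha

4.187×10⁴ ft·lbf/s/acre × 1.35582 W/ft·lbf/s ÷ 4046.86 m²/acre = 14.0277 W/m²
14.0277 W/m² ÷ 1000 W/kW × 10000 m²/ha = 140.277 kW/ha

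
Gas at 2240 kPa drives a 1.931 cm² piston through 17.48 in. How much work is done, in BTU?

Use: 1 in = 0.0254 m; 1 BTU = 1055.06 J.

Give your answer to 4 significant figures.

2240 kPa → 2.24×10⁶ Pa
1.931 cm² → 1.931×10⁻⁴ m²
F = P × A = 2.24×10⁶ × 1.931×10⁻⁴ = 432.544 N
17.48 in → 0.443992 m
W = F × d = 432.544 × 0.443992 = 192.046 J
In BTU: 192.046 / 1055.06 = 0.182024 BTU

0.1820 BTU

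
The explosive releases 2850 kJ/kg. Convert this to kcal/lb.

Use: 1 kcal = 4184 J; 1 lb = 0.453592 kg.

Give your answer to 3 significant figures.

309 kcal/lb

2850 kJ/kg × 1000 J/kJ = 2.85×10⁶ J/kg
2.85×10⁶ J/kg ÷ 4184 J/kcal × 0.453592 kg/lb = 308.972 kcal/lb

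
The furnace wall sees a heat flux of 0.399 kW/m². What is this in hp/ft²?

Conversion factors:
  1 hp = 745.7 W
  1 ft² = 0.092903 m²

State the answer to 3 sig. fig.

0.399 kW/m² × 1000 W/kW = 399 W/m²
399 W/m² ÷ 745.7 W/hp × 0.092903 m²/ft² = 0.0497094 hp/ft²

0.0497 hp/ft²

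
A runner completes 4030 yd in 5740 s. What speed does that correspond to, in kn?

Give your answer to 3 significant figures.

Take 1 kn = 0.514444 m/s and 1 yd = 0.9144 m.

1.25 kn

4030 yd × 0.9144 → 3685.03 m
v = d / t = 3685.03 m / 5740 s = 0.641991 m/s
0.641991 m/s ÷ (0.514444 m/s/kn) = 1.24793 kn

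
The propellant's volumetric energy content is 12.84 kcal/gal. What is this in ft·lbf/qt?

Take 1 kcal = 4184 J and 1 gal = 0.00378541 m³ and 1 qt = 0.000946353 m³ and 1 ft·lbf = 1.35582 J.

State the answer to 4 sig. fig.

9906 ft·lbf/qt

12.84 kcal/gal × 4184 J/kcal ÷ 0.00378541 m³/gal = 1.4192×10⁷ J/m³
1.4192×10⁷ J/m³ ÷ 1.35582 J/ft·lbf × 0.000946353 m³/qt = 9905.92 ft·lbf/qt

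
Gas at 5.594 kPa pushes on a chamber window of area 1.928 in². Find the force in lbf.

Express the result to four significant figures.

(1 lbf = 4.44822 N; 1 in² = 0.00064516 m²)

1.564 lbf

5.594 kPa × 1000 → 5594 Pa
1.928 in² × 0.00064516 → 0.00124387 m²
F = P × A = 5594 Pa × 0.00124387 m² = 6.95821 N
6.95821 N ÷ (4.44822 N/lbf) = 1.56427 lbf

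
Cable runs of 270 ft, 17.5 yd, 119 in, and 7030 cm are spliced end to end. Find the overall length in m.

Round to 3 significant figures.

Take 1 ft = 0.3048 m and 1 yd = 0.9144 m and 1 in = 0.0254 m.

270 ft × 0.3048 = 82.296 m
17.5 yd × 0.9144 = 16.002 m
119 in × 0.0254 = 3.0226 m
7030 cm × 0.01 = 70.3 m
Combined: 82.296 + 16.002 + 3.0226 + 70.3 = 171.621 m

172 m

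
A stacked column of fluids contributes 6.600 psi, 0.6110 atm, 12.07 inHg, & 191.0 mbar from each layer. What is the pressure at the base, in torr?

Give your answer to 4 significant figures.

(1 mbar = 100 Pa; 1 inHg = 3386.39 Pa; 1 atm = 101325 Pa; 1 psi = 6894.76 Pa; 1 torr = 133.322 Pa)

6.600 psi × 6894.76 = 45505.4 Pa
0.6110 atm × 101325 = 61909.6 Pa
12.07 inHg × 3386.39 = 40873.7 Pa
191.0 mbar × 100 = 19100 Pa
Combined: 45505.4 + 61909.6 + 40873.7 + 19100 = 167389 Pa
In torr: 167389 / 133.322 = 1255.52 torr

1256 torr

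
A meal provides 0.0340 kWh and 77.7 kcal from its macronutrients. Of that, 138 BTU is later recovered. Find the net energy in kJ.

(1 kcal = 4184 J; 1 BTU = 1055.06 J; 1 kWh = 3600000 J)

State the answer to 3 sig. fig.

0.0340 kWh × 3600000 → 122400 J
77.7 kcal × 4184 → 325097 J
138 BTU × 1055.06 → 145598 J
Sum: 122400 + 325097 − 145598 = 301899 J
In kJ: 301899 / 1000 = 301.899 kJ

302 kJ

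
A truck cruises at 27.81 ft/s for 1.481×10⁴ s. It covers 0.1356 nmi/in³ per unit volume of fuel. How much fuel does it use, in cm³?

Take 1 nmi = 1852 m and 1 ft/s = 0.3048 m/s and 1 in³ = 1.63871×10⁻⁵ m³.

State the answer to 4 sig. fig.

27.81 ft/s → 8.47649 m/s
d = v × t = 8.47649 × 14810 = 125537 m
0.1356 nmi/in³ → 1.53249×10⁷ m/m³
V = d / (distance per unit fuel) = 125537 / 1.53249×10⁷ = 0.0081917 m³
In cm³: 0.0081917 / 10⁻⁶ = 8191.7 cm³

8192 cm³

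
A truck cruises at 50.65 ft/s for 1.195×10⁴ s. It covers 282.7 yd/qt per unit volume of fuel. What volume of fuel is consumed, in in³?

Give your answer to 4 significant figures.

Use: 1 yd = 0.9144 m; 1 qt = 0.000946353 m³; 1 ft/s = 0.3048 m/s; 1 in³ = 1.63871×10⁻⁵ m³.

50.65 ft/s → 15.4381 m/s
d = v × t = 15.4381 × 11950 = 184485 m
282.7 yd/qt → 273155 m/m³
V = d / (distance per unit fuel) = 184485 / 273155 = 0.675386 m³
In in³: 0.675386 / 1.63871×10⁻⁵ = 41214.5 in³

4.121×10⁴ in³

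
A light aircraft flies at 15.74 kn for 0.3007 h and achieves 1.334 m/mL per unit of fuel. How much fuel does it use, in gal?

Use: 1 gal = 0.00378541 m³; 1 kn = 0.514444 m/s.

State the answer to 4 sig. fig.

1.736 gal

15.74 kn → 8.09735 m/s
0.3007 h → 1082.52 s
d = v × t = 8.09735 × 1082.52 = 8765.54 m
1.334 m/mL → 1.334×10⁶ m/m³
V = d / (distance per unit fuel) = 8765.54 / 1.334×10⁶ = 0.00657087 m³
In gal: 0.00657087 / 0.00378541 = 1.73584 gal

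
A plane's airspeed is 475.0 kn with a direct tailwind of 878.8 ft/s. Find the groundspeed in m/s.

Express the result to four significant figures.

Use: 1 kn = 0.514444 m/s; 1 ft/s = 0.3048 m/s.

512.2 m/s

475.0 kn × 0.514444 = 244.361 m/s
878.8 ft/s × 0.3048 = 267.858 m/s
Total: 244.361 + 267.858 = 512.219 m/s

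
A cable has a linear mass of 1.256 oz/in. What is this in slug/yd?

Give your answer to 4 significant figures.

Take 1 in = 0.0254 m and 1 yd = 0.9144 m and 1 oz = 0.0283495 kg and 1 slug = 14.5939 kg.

0.08783 slug/yd

1.256 oz/in × 0.0283495 kg/oz ÷ 0.0254 m/in = 1.40185 kg/m
1.40185 kg/m ÷ 14.5939 kg/slug × 0.9144 m/yd = 0.0878348 slug/yd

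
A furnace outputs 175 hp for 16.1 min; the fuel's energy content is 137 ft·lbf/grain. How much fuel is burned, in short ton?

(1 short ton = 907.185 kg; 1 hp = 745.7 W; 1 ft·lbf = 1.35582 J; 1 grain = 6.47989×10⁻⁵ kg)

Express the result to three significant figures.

0.0485 short ton

175 hp → 130498 W
16.1 min → 966 s
E = P × t = 130498 × 966 = 1.26061×10⁸ J
137 ft·lbf/grain → 2.86652×10⁶ J/kg
m = E / e_s = 1.26061×10⁸ / 2.86652×10⁶ = 43.977 kg
In short ton: 43.977 / 907.185 = 0.0484763 short ton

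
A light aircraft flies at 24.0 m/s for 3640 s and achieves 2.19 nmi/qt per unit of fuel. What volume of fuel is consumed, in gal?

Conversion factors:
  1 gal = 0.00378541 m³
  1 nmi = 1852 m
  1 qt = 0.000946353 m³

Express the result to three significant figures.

5.38 gal

d = v × t = 24 × 3640 = 87360 m
2.19 nmi/qt → 4.2858×10⁶ m/m³
V = d / (distance per unit fuel) = 87360 / 4.2858×10⁶ = 0.0203836 m³
In gal: 0.0203836 / 0.00378541 = 5.38478 gal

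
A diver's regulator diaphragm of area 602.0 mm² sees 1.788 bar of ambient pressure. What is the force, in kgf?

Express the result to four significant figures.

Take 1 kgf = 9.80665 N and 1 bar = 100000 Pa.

10.98 kgf

1.788 bar × 100000 = 178800 Pa
602.0 mm² × 10⁻⁶ = 6.02×10⁻⁴ m²
F = P × A = 178800 Pa × 6.02×10⁻⁴ m² = 107.638 N
107.638 N ÷ (9.80665 N/kgf) = 10.976 kgf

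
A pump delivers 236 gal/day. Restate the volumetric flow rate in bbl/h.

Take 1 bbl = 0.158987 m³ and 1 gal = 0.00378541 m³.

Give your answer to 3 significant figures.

236 gal/day × 0.00378541 m³/gal ÷ 86400 s/day = 1.03398×10⁻⁵ m³/s
1.03398×10⁻⁵ m³/s ÷ 0.158987 m³/bbl × 3600 s/h = 0.234128 bbl/h

0.234 bbl/h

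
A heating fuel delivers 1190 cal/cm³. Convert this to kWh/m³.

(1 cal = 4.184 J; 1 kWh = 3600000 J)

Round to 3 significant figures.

1380 kWh/m³

1190 cal/cm³ × 4.184 J/cal ÷ 10⁻⁶ m³/cm³ = 4.97896×10⁹ J/m³
4.97896×10⁹ J/m³ ÷ 3600000 J/kWh = 1383.04 kWh/m³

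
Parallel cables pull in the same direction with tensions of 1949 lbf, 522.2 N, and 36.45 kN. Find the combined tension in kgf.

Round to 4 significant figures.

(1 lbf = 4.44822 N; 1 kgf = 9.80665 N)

1949 lbf × 4.44822 = 8669.58 N
522.2 N (already N)
36.45 kN × 1000 = 36450 N
Sum: 8669.58 + 522.2 + 36450 = 45641.8 N
In kgf: 45641.8 / 9.80665 = 4654.17 kgf

4654 kgf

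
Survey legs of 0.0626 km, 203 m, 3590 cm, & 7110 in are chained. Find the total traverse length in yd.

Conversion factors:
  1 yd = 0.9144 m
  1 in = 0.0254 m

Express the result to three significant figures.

0.0626 km × 1000 = 62.6 m
203 m (already m)
3590 cm × 0.01 = 35.9 m
7110 in × 0.0254 = 180.594 m
Total: 62.6 + 203 + 35.9 + 180.594 = 482.094 m
In yd: 482.094 / 0.9144 = 527.224 yd

527 yd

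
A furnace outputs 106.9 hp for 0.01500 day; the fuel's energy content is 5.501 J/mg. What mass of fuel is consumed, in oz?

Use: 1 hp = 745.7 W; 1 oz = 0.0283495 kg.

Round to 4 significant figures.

662.5 oz

106.9 hp → 79715.3 W
0.01500 day → 1296 s
E = P × t = 79715.3 × 1296 = 1.03311×10⁸ J
5.501 J/mg → 5.501×10⁶ J/kg
m = E / e_s = 1.03311×10⁸ / 5.501×10⁶ = 18.7804 kg
In oz: 18.7804 / 0.0283495 = 662.46 oz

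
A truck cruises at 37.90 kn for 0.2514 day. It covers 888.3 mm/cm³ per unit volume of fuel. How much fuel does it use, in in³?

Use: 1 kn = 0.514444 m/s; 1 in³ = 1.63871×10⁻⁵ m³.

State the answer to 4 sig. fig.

37.90 kn → 19.4974 m/s
0.2514 day → 21721 s
d = v × t = 19.4974 × 21721 = 423503 m
888.3 mm/cm³ → 888300 m/m³
V = d / (distance per unit fuel) = 423503 / 888300 = 0.476757 m³
In in³: 0.476757 / 1.63871×10⁻⁵ = 29093.4 in³

2.909×10⁴ in³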